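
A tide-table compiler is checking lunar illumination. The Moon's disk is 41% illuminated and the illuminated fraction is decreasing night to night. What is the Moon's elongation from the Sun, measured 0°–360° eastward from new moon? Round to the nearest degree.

cos θ = 1 − 2f = 0.180, giving a principal value of 79.6°.
A waning Moon lies in 180°–360°, so θ = 360° − 79.6° = 280.4°.

280°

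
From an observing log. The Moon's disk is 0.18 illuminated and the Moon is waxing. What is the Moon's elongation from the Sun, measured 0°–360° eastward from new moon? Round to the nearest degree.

50°

cos θ = 1 − 2f = 0.640, giving a principal value of 50.2°.
The Moon is waxing (0°–180°), so θ = 50.2° directly.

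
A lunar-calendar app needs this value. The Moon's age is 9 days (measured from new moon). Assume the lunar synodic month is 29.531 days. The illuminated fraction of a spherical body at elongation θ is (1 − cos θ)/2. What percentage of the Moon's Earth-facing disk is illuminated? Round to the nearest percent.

Phase angle: θ = 360°·(9 d)/(29.531 d) = 109.7°.
cos 109.7° = (-0.337), so f = (1 − (-0.337))/2 = 0.669, so 67%.

67%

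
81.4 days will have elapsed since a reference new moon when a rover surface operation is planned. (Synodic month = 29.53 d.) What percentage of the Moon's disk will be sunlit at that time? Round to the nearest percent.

81.4 d spans 2 complete synodic months (2 × 29.53 = 59.06 d) plus 22.34 d.
The Moon has covered 22.34/29.53 of its cycle, so θ ≈ 360° × 22.34/29.53 = 272.3°.
Illuminated fraction = (1 − cos 272.3°)/2 = (1 − 0.041)/2 ≈ 0.480, so 48%.

48%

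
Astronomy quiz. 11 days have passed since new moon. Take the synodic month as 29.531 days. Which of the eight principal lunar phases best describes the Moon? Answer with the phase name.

waxing gibbous

At 11/29.531 of the cycle, θ ≈ 134° — the waxing gibbous range.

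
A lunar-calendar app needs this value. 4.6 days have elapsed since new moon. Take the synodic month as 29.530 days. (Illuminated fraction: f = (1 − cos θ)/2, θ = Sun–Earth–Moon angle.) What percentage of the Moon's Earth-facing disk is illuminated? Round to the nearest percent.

The Moon has covered 4.6/29.530 of its cycle, so θ ≈ 360° × 4.6/29.530 = 56.1°.
cos 56.1° = 0.558, so f = (1 − 0.558)/2 = 0.221, so 22%.

22%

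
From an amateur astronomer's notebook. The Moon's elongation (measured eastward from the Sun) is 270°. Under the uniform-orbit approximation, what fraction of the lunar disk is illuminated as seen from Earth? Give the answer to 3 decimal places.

Half-versine of 270°: (1 − (-0.000))/2 = 0.500.

0.500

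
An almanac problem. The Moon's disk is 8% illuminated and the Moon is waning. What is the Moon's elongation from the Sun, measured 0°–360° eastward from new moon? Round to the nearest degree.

327°

Invert f = (1 − cos θ)/2 to get cos θ = 1 − 2(0.08) = 0.840, hence θ₀ = arccos 0.840 = 32.9°.
Since the Moon is past full (waning), take the reflex angle: θ = 360° − 32.9° = 327.1°.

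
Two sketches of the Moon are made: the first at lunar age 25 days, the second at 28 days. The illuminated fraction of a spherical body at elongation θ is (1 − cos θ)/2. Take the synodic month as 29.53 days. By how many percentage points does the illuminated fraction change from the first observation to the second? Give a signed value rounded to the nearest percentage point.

First observation: θ = 360°·25/29.53 = 304.8°, so f = 0.215.
Second observation: θ = 341.3°, f = 0.026.
Δf = 0.026 − 0.215 = -0.189, i.e. -19 pp.

-19 pp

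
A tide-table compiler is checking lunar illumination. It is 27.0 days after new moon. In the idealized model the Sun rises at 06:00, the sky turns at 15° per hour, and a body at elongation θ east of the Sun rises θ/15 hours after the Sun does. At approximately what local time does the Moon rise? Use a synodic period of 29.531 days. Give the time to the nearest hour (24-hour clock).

04:00

The Moon has covered 27.0/29.531 of its cycle, so θ ≈ 360° × 27.0/29.531 = 329.1°.
Delay after the Sun = 329.1° / (15°/h) ≈ 21.94 h.
06:00 + 21.94 h ≈ 03:57 → 04:00 to the nearest hour.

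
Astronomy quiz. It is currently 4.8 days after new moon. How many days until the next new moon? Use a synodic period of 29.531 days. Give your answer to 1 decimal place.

24.7 days

One full lunation from the last new moon is 29.531 d; remaining = 29.531 − 4.8 = 24.731 d.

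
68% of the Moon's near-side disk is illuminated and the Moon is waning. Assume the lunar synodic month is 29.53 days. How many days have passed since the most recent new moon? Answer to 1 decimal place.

Invert f = (1 − cos θ)/2 to get cos θ = 1 − 2(0.68) = -0.360, hence θ₀ = arccos -0.360 = 111.1°.
A waning Moon lies in 180°–360°, so θ = 360° − 111.1° = 248.9°.
At 360°/29.53 d per day, 248.9° corresponds to 20.42 days.

20.4 days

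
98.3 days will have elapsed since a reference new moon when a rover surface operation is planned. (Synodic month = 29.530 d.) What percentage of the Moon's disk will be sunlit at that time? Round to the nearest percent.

98.3/29.530 = 3.329 lunations, so 3 complete cycles and 9.71 d into the next.
The Moon has covered 9.71/29.530 of its cycle, so θ ≈ 360° × 9.71/29.530 = 118.4°.
cos 118.4° = (-0.475), so f = (1 − (-0.475))/2 = 0.738, so 74%.

74%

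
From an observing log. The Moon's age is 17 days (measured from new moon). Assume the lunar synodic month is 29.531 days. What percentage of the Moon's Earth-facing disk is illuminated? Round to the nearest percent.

94%

Phase angle: θ = 360°·(17 d)/(29.531 d) = 207.2°.
Illuminated fraction = (1 − cos 207.2°)/2 = (1 − (-0.889))/2 ≈ 0.945, so 94%.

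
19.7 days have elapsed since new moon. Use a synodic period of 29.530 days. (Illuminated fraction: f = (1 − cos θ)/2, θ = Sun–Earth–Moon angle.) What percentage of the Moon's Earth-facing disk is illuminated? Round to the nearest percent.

The Moon has covered 19.7/29.530 of its cycle, so θ ≈ 360° × 19.7/29.530 = 240.2°.
With cos θ = (-0.498), the lit fraction is (1 − (-0.498))/2 ≈ 0.749, so 75%.

75%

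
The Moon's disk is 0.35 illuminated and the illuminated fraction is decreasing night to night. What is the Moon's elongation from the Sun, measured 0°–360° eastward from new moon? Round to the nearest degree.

From f = (1 − cos θ)/2: cos θ = 1 − 2×0.35 = 0.300; arccos → 72.5°.
Since the Moon is past full (waning), take the reflex angle: θ = 360° − 72.5° = 287.5°.

287°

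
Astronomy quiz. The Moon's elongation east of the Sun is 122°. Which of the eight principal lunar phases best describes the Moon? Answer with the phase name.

The waxing gibbous sector spans roughly 112°–158°; 122° falls inside it.

waxing gibbous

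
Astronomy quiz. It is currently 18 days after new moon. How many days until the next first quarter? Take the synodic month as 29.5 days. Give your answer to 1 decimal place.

First quarter is 0.25 of the way through the cycle: age 0.25 × 29.5 = 7.375 d.
This lunation's first quarter (7.375 d) has passed, so add one period: 36.875 − 18 = 18.875 days.

18.9 days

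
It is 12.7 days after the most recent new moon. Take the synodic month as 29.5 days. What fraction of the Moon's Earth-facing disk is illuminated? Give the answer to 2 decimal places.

Elongation θ = 360° × 12.7/29.5 ≈ 155.0°.
cos 155.0° = (-0.906), so f = (1 − (-0.906))/2 = 0.953.

0.95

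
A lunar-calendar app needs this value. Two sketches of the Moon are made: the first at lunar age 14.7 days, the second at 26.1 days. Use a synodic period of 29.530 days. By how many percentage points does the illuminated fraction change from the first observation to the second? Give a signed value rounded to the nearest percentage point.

θ₁ = 360° × 14.7/29.530 = 179.2°, f₁ = (1 − cos θ₁)/2 = 1.000.
θ₂ = 360° × 26.1/29.530 = 318.2°, f₂ = (1 − cos θ₂)/2 = 0.127.
Change = f₂ − f₁ = -0.873 → -87 percentage points.

-87 pp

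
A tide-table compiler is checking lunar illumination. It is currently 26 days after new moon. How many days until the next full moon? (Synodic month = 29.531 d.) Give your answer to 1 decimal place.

18.3 days

Full moon is 0.5 of the way through the cycle: age 0.5 × 29.531 = 14.765 d.
This lunation's full moon (14.765 d) has passed, so add one period: 44.296 − 26 = 18.296 days.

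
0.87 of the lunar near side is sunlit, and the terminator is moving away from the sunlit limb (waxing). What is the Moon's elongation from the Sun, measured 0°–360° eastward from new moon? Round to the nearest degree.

138°

cos θ = 1 − 2f = -0.740, giving a principal value of 137.7°.
Waxing ⇒ before full, so θ = 137.7°.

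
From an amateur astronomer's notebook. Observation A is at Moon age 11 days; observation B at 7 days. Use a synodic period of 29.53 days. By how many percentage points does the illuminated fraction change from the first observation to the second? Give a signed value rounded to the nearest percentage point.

-39 pp

First observation: θ = 360°·11/29.53 = 134.1°, so f = 0.848.
Second observation: θ = 85.3°, f = 0.459.
Δf = 0.459 − 0.848 = -0.389, i.e. -39 pp.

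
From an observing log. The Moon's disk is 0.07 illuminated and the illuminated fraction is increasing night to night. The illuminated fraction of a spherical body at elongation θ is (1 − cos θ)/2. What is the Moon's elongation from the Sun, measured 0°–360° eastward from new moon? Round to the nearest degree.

31°

Invert f = (1 − cos θ)/2 to get cos θ = 1 − 2(0.07) = 0.860, hence θ₀ = arccos 0.860 = 30.7°.
Waxing ⇒ before full, so θ = 30.7°.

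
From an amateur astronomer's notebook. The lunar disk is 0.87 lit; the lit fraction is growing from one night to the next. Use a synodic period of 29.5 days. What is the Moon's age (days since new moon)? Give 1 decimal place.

11.3 days

cos θ = 1 − 2f = -0.740, giving a principal value of 137.7°.
The Moon is waxing (0°–180°), so θ = 137.7° directly.
That fraction of the synodic month is 137.7/360 × 29.5 d ≈ 11.29 d.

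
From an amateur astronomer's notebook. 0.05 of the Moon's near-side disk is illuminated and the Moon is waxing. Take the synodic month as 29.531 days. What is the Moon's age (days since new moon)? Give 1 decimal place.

2.1 days

Invert f = (1 − cos θ)/2 to get cos θ = 1 − 2(0.05) = 0.900, hence θ₀ = arccos 0.900 = 25.8°.
Waxing ⇒ before full, so θ = 25.8°.
At 360°/29.531 d per day, 25.8° corresponds to 2.12 days.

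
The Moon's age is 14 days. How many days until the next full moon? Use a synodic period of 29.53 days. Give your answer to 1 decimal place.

Full moon occurs at elongation 180°, i.e. at age 29.53 × 180/360 = 14.765 d.
So 0.765 days remain (14.765 − 14).

0.8 days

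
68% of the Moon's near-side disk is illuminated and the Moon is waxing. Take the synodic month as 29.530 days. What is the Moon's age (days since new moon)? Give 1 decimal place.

cos θ = 1 − 2f = -0.360, giving a principal value of 111.1°.
The Moon is waxing (0°–180°), so θ = 111.1° directly.
At 360°/29.530 d per day, 111.1° corresponds to 9.11 days.

9.1 days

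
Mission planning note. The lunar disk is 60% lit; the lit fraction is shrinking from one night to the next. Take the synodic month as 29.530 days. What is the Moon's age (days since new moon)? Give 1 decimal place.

21.2 days

cos θ = 1 − 2f = -0.200, giving a principal value of 101.5°.
Waning ⇒ past full, so θ = 360° − 101.5° = 258.5°.
At 360°/29.530 d per day, 258.5° corresponds to 21.20 days.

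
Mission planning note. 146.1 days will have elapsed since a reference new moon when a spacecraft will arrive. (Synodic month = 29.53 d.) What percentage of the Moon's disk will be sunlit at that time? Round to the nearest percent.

3%

Reduce mod P: 146.1 − 4×29.53 = 27.98 d into the current lunation.
The Moon has covered 27.98/29.53 of its cycle, so θ ≈ 360° × 27.98/29.53 = 341.1°.
Illuminated fraction = (1 − cos 341.1°)/2 = (1 − 0.946)/2 ≈ 0.027, so 3%.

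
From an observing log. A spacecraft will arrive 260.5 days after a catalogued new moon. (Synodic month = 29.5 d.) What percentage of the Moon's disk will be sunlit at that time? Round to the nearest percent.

26%

260.5/29.5 = 8.831 lunations, so 8 complete cycles and 24.50 d into the next.
Phase angle: θ = 360°·(24.50 d)/(29.5 d) = 299.0°.
cos 299.0° = 0.485, so f = (1 − 0.485)/2 = 0.258, so 26%.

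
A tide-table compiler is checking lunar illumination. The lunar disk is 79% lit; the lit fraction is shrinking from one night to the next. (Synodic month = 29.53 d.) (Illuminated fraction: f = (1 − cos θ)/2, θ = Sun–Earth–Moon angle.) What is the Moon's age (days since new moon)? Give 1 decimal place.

Invert f = (1 − cos θ)/2 to get cos θ = 1 − 2(0.79) = -0.580, hence θ₀ = arccos -0.580 = 125.5°.
Waning ⇒ past full, so θ = 360° − 125.5° = 234.5°.
Age = 29.53 × 234.5°/360° ≈ 19.24 days.

19.2 days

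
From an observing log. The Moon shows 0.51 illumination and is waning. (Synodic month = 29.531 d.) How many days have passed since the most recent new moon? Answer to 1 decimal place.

From f = (1 − cos θ)/2: cos θ = 1 − 2×0.51 = -0.020; arccos → 91.1°.
Waning ⇒ past full, so θ = 360° − 91.1° = 268.9°.
Age = 29.531 × 268.9°/360° ≈ 22.05 days.

22.1 days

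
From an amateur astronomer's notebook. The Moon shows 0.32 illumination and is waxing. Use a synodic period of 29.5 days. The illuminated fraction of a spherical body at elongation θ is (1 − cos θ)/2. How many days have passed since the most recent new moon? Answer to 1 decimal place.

cos θ = 1 − 2f = 0.360, giving a principal value of 68.9°.
The Moon is waxing (0°–180°), so θ = 68.9° directly.
At 360°/29.5 d per day, 68.9° corresponds to 5.65 days.

5.6 days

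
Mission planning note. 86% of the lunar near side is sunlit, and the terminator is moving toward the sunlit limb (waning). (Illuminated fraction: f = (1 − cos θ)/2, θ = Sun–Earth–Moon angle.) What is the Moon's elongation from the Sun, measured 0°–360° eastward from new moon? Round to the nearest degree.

224°

cos θ = 1 − 2f = -0.720, giving a principal value of 136.1°.
A waning Moon lies in 180°–360°, so θ = 360° − 136.1° = 223.9°.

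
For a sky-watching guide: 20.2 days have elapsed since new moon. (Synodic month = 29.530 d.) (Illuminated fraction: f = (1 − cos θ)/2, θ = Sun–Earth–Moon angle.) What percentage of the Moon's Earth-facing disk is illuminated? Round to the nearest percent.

70%

Elongation θ = 360° × 20.2/29.530 ≈ 246.3°.
cos 246.3° = (-0.403), so f = (1 − (-0.403))/2 = 0.701, so 70%.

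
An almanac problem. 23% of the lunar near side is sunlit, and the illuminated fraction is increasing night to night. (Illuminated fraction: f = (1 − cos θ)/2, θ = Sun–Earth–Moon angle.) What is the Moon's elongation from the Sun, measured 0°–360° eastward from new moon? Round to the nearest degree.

57°

From f = (1 − cos θ)/2: cos θ = 1 − 2×0.23 = 0.540; arccos → 57.3°.
The Moon is waxing (0°–180°), so θ = 57.3° directly.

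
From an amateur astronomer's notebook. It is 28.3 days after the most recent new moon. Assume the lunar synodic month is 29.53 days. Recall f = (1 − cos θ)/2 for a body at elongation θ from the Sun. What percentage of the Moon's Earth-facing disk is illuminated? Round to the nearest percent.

Phase angle: θ = 360°·(28.3 d)/(29.53 d) = 345.0°.
Illuminated fraction = (1 − cos 345.0°)/2 = (1 − 0.966)/2 ≈ 0.017, so 2%.

2%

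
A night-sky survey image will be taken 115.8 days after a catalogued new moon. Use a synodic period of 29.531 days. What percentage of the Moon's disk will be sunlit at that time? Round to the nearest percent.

Reduce mod P: 115.8 − 3×29.531 = 27.21 d into the current lunation.
Elongation θ = 360° × 27.21/29.531 ≈ 331.7°.
cos 331.7° = 0.880, so f = (1 − 0.880)/2 = 0.060, so 6%.

6%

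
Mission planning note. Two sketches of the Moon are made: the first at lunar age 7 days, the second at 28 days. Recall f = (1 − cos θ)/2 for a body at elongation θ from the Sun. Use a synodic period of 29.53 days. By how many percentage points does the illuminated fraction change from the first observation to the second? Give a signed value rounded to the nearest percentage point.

θ₁ = 360° × 7/29.53 = 85.3°, f₁ = (1 − cos θ₁)/2 = 0.459.
θ₂ = 360° × 28/29.53 = 341.3°, f₂ = (1 − cos θ₂)/2 = 0.026.
Change = f₂ − f₁ = -0.433 → -43 percentage points.

-43 percentage points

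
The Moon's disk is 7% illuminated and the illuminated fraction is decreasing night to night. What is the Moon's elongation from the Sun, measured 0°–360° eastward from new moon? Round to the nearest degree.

329°

Invert f = (1 − cos θ)/2 to get cos θ = 1 − 2(0.07) = 0.860, hence θ₀ = arccos 0.860 = 30.7°.
A waning Moon lies in 180°–360°, so θ = 360° − 30.7° = 329.3°.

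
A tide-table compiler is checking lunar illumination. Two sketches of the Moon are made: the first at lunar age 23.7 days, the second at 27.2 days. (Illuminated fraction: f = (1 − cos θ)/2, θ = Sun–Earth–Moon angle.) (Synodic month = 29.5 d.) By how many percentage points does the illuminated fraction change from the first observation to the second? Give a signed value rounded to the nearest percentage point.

First observation: θ = 360°·23.7/29.5 = 289.2°, so f = 0.335.
Second observation: θ = 331.9°, f = 0.059.
Δf = 0.059 − 0.335 = -0.277, i.e. -28 pp.

-28 percentage points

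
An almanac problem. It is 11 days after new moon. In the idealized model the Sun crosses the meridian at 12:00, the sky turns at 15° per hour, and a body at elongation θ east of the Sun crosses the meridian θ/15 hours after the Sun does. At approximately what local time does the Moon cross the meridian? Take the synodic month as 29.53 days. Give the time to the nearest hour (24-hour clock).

Elongation θ = 360° × 11/29.53 ≈ 134.1°.
At 15° of sky rotation per hour, 134.1° corresponds to a 8.94 h lag.
12:00 + 8.94 h ≈ 20:56 → 21:00 to the nearest hour.

21:00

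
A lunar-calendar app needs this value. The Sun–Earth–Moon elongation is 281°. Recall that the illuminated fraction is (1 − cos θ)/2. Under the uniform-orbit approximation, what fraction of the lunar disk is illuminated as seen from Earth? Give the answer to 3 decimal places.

cos 281° = 0.191, so f = (1 − 0.191)/2 = 0.405.

0.405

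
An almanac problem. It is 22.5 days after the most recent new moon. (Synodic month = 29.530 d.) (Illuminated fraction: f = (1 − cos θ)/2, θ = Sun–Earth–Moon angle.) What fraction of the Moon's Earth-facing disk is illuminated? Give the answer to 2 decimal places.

0.46

Phase angle: θ = 360°·(22.5 d)/(29.530 d) = 274.3°.
Illuminated fraction = (1 − cos 274.3°)/2 = (1 − 0.075)/2 ≈ 0.463.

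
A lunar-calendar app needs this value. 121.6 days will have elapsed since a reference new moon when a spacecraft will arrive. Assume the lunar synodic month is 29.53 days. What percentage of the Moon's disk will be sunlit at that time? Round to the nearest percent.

121.6 d spans 4 complete synodic months (4 × 29.53 = 118.12 d) plus 3.48 d.
Phase angle: θ = 360°·(3.48 d)/(29.53 d) = 42.4°.
cos 42.4° = 0.738, so f = (1 − 0.738)/2 = 0.131, so 13%.

13%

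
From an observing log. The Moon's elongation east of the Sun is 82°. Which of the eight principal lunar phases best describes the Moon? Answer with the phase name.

82° lies in the first quarter sector of the 8-phase cycle.

first quarter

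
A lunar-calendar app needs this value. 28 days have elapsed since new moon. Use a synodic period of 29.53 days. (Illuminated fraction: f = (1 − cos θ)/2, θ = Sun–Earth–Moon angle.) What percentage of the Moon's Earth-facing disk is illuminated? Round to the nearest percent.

3%

Phase angle: θ = 360°·(28 d)/(29.53 d) = 341.3°.
With cos θ = 0.947, the lit fraction is (1 − 0.947)/2 ≈ 0.026, so 3%.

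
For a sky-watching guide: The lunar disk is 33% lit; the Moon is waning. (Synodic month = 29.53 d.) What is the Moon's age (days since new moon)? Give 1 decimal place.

23.8 days

Invert f = (1 − cos θ)/2 to get cos θ = 1 − 2(0.33) = 0.340, hence θ₀ = arccos 0.340 = 70.1°.
Waning ⇒ past full, so θ = 360° − 70.1° = 289.9°.
Age = 29.53 × 289.9°/360° ≈ 23.78 days.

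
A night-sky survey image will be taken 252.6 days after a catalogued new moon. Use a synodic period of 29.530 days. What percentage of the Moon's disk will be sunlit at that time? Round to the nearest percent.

97%

Reduce mod P: 252.6 − 8×29.530 = 16.36 d into the current lunation.
The Moon has covered 16.36/29.530 of its cycle, so θ ≈ 360° × 16.36/29.530 = 199.4°.
cos 199.4° = (-0.943), so f = (1 − (-0.943))/2 = 0.971, so 97%.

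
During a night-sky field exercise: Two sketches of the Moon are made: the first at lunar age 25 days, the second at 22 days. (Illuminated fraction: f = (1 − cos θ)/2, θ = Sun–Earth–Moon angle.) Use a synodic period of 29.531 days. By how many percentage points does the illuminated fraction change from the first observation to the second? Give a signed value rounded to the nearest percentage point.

+30 percentage points

θ₁ = 360° × 25/29.531 = 304.8°, f₁ = (1 − cos θ₁)/2 = 0.215.
θ₂ = 360° × 22/29.531 = 268.2°, f₂ = (1 − cos θ₂)/2 = 0.516.
Change = f₂ − f₁ = +0.301 → +30 percentage points.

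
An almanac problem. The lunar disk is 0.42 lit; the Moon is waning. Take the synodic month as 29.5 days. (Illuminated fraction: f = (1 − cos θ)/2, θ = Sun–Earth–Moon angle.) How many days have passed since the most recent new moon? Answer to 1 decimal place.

22.9 days

From f = (1 − cos θ)/2: cos θ = 1 − 2×0.42 = 0.160; arccos → 80.8°.
Waning ⇒ past full, so θ = 360° − 80.8° = 279.2°.
That fraction of the synodic month is 279.2/360 × 29.5 d ≈ 22.88 d.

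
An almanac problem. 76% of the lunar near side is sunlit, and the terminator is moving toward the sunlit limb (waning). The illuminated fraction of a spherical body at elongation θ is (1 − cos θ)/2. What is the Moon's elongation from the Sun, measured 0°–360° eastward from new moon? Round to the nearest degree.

cos θ = 1 − 2f = -0.520, giving a principal value of 121.3°.
Waning ⇒ past full, so θ = 360° − 121.3° = 238.7°.

239°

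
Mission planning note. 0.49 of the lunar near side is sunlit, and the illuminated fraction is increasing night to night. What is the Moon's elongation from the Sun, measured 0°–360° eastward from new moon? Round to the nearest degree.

From f = (1 − cos θ)/2: cos θ = 1 − 2×0.49 = 0.020; arccos → 88.9°.
The Moon is waxing (0°–180°), so θ = 88.9° directly.

89°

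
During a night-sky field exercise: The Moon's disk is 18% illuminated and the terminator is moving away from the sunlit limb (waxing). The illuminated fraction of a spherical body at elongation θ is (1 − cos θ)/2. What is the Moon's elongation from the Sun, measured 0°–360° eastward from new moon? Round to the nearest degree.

From f = (1 − cos θ)/2: cos θ = 1 − 2×0.18 = 0.640; arccos → 50.2°.
Before full moon the principal value applies: θ = 50.2°.

50°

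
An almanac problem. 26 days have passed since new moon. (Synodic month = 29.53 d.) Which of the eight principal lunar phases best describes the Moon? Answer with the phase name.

waning crescent

θ ≈ 360° × 26/29.53 = 317°, which falls in the waning crescent sector.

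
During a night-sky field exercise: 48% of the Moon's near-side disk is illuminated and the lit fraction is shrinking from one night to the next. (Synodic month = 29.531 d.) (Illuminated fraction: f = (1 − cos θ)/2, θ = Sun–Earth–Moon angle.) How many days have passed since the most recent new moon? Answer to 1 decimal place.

Invert f = (1 − cos θ)/2 to get cos θ = 1 − 2(0.48) = 0.040, hence θ₀ = arccos 0.040 = 87.7°.
Waning ⇒ past full, so θ = 360° − 87.7° = 272.3°.
Age = 29.531 × 272.3°/360° ≈ 22.34 days.

22.3 days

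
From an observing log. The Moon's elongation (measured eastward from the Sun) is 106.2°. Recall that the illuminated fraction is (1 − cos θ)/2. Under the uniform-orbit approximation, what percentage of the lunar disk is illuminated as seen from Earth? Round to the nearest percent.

64%

f = (1 − cos 106.2°)/2 = (1 − (-0.279))/2 ≈ 0.639, i.e. 64%.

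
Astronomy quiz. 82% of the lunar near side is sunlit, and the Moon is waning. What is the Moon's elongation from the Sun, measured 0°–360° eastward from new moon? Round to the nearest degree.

230°

Invert f = (1 − cos θ)/2 to get cos θ = 1 − 2(0.82) = -0.640, hence θ₀ = arccos -0.640 = 129.8°.
Since the Moon is past full (waning), take the reflex angle: θ = 360° − 129.8° = 230.2°.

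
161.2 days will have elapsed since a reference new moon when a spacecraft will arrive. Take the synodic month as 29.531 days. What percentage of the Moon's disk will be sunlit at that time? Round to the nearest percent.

161.2/29.531 = 5.459 lunations, so 5 complete cycles and 13.54 d into the next.
Elongation θ = 360° × 13.54/29.531 ≈ 165.1°.
cos 165.1° = (-0.966), so f = (1 − (-0.966))/2 = 0.983, so 98%.

98%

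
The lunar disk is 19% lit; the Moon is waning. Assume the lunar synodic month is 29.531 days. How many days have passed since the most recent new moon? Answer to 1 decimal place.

25.3 days

Invert f = (1 − cos θ)/2 to get cos θ = 1 − 2(0.19) = 0.620, hence θ₀ = arccos 0.620 = 51.7°.
Since the Moon is past full (waning), take the reflex angle: θ = 360° − 51.7° = 308.3°.
Age = 29.531 × 308.3°/360° ≈ 25.29 days.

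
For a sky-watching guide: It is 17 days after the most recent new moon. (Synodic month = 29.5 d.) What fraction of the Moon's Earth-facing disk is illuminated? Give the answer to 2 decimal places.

0.94

The Moon has covered 17/29.5 of its cycle, so θ ≈ 360° × 17/29.5 = 207.5°.
With cos θ = (-0.887), the lit fraction is (1 − (-0.887))/2 ≈ 0.944.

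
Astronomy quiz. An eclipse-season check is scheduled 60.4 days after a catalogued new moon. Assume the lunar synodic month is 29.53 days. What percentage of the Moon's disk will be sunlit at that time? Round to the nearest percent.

60.4/29.53 = 2.045 lunations, so 2 complete cycles and 1.34 d into the next.
Phase angle: θ = 360°·(1.34 d)/(29.53 d) = 16.3°.
With cos θ = 0.960, the lit fraction is (1 − 0.960)/2 ≈ 0.020, so 2%.

2%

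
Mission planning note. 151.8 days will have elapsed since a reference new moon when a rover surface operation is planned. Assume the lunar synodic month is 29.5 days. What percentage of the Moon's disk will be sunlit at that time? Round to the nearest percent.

20%

151.8 d spans 5 complete synodic months (5 × 29.5 = 147.50 d) plus 4.30 d.
Elongation θ = 360° × 4.30/29.5 ≈ 52.5°.
cos 52.5° = 0.609, so f = (1 − 0.609)/2 = 0.195, so 20%.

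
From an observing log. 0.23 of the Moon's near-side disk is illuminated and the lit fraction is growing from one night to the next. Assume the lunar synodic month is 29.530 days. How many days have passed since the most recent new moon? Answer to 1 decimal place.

4.7 days

cos θ = 1 − 2f = 0.540, giving a principal value of 57.3°.
Before full moon the principal value applies: θ = 57.3°.
That fraction of the synodic month is 57.3/360 × 29.530 d ≈ 4.70 d.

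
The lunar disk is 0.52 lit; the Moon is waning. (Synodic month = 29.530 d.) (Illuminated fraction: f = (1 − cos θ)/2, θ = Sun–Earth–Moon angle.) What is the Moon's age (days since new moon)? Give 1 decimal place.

22.0 days

cos θ = 1 − 2f = -0.040, giving a principal value of 92.3°.
A waning Moon lies in 180°–360°, so θ = 360° − 92.3° = 267.7°.
That fraction of the synodic month is 267.7/360 × 29.530 d ≈ 21.96 d.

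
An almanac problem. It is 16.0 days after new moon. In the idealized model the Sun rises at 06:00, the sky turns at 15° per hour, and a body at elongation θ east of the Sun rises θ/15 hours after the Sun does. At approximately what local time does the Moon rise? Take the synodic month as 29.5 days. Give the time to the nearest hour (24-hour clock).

Elongation θ = 360° × 16.0/29.5 ≈ 195.3°.
Delay after the Sun = 195.3° / (15°/h) ≈ 13.02 h.
06:00 + 13.02 h ≈ 19:01 → 19:00 to the nearest hour.

19:00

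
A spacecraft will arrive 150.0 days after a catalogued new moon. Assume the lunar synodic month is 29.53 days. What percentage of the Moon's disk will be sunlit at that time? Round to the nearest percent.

150.0 d spans 5 complete synodic months (5 × 29.53 = 147.65 d) plus 2.35 d.
Elongation θ = 360° × 2.35/29.53 ≈ 28.6°.
With cos θ = 0.878, the lit fraction is (1 − 0.878)/2 ≈ 0.061, so 6%.

6%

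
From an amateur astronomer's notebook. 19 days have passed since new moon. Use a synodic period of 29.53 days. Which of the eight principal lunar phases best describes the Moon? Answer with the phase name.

waning gibbous

θ ≈ 360° × 19/29.53 = 232°, which falls in the waning gibbous sector.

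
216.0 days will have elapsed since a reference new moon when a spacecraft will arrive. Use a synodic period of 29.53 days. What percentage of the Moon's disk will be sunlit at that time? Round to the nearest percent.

Reduce mod P: 216.0 − 7×29.53 = 9.29 d into the current lunation.
Elongation θ = 360° × 9.29/29.53 ≈ 113.3°.
With cos θ = (-0.395), the lit fraction is (1 − (-0.395))/2 ≈ 0.697, so 70%.

70%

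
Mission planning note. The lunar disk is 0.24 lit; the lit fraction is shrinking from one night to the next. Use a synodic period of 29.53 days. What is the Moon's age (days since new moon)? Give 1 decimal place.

From f = (1 − cos θ)/2: cos θ = 1 − 2×0.24 = 0.520; arccos → 58.7°.
A waning Moon lies in 180°–360°, so θ = 360° − 58.7° = 301.3°.
That fraction of the synodic month is 301.3/360 × 29.53 d ≈ 24.72 d.

24.7 days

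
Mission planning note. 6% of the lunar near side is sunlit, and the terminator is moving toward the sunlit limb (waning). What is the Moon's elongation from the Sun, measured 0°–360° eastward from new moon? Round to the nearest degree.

332°

Invert f = (1 − cos θ)/2 to get cos θ = 1 − 2(0.06) = 0.880, hence θ₀ = arccos 0.880 = 28.4°.
A waning Moon lies in 180°–360°, so θ = 360° − 28.4° = 331.6°.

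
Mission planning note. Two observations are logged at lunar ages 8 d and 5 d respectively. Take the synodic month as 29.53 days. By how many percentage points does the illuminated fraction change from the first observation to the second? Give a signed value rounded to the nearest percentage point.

θ₁ = 360° × 8/29.53 = 97.5°, f₁ = (1 − cos θ₁)/2 = 0.566.
θ₂ = 360° × 5/29.53 = 61.0°, f₂ = (1 − cos θ₂)/2 = 0.257.
Change = f₂ − f₁ = -0.308 → -31 percentage points.

-31 percentage points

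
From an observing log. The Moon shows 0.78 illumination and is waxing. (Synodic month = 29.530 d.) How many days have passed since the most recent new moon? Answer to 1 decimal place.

cos θ = 1 − 2f = -0.560, giving a principal value of 124.1°.
The Moon is waxing (0°–180°), so θ = 124.1° directly.
That fraction of the synodic month is 124.1/360 × 29.530 d ≈ 10.18 d.

10.2 days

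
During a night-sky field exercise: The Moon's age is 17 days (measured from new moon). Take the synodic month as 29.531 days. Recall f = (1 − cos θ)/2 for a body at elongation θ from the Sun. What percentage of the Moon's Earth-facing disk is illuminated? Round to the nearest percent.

94%

Elongation θ = 360° × 17/29.531 ≈ 207.2°.
cos 207.2° = (-0.889), so f = (1 − (-0.889))/2 = 0.945, so 94%.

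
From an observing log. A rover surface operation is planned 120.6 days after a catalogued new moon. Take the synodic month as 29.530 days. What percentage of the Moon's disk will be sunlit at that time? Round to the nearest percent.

Reduce mod P: 120.6 − 4×29.530 = 2.48 d into the current lunation.
Elongation θ = 360° × 2.48/29.530 ≈ 30.2°.
Illuminated fraction = (1 − cos 30.2°)/2 = (1 − 0.864)/2 ≈ 0.068, so 7%.

7%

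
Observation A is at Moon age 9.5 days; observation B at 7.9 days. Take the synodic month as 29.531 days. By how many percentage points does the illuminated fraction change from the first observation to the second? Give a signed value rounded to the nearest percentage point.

-16 percentage points

θ₁ = 360° × 9.5/29.531 = 115.8°, f₁ = (1 − cos θ₁)/2 = 0.718.
θ₂ = 360° × 7.9/29.531 = 96.3°, f₂ = (1 − cos θ₂)/2 = 0.555.
Change = f₂ − f₁ = -0.163 → -16 percentage points.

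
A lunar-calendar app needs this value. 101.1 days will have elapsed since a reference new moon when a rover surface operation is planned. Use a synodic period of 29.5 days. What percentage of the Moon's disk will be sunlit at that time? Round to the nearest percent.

95%

Reduce mod P: 101.1 − 3×29.5 = 12.60 d into the current lunation.
Elongation θ = 360° × 12.60/29.5 ≈ 153.8°.
With cos θ = (-0.897), the lit fraction is (1 − (-0.897))/2 ≈ 0.948, so 95%.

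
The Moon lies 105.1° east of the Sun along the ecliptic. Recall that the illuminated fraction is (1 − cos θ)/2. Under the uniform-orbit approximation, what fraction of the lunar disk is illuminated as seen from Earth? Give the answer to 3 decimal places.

0.630

cos 105.1° = (-0.261), so f = (1 − (-0.261))/2 = 0.630.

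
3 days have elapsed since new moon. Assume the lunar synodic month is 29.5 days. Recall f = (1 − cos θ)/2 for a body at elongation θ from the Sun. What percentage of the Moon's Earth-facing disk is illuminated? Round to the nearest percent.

Elongation θ = 360° × 3/29.5 ≈ 36.6°.
cos 36.6° = 0.803, so f = (1 − 0.803)/2 = 0.099, so 10%.

10%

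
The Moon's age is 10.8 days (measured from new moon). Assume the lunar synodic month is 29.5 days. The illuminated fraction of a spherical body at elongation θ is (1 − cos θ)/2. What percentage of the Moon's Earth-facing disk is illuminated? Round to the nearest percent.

Elongation θ = 360° × 10.8/29.5 ≈ 131.8°.
Illuminated fraction = (1 − cos 131.8°)/2 = (1 − (-0.666))/2 ≈ 0.833, so 83%.

83%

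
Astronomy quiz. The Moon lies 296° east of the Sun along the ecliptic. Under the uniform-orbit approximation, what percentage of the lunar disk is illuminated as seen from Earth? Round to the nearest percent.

cos 296° = 0.438, so f = (1 − 0.438)/2 = 0.281, i.e. 28%.

28%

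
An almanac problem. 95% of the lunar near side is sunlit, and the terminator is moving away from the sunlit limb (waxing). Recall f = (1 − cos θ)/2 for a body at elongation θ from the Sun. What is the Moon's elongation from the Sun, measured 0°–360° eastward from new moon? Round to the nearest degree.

Invert f = (1 − cos θ)/2 to get cos θ = 1 − 2(0.95) = -0.900, hence θ₀ = arccos -0.900 = 154.2°.
Waxing ⇒ before full, so θ = 154.2°.

154°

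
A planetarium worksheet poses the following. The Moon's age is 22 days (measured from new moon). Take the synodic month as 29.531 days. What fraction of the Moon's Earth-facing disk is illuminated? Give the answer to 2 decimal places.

0.52

Phase angle: θ = 360°·(22 d)/(29.531 d) = 268.2°.
cos 268.2° = (-0.032), so f = (1 − (-0.032))/2 = 0.516.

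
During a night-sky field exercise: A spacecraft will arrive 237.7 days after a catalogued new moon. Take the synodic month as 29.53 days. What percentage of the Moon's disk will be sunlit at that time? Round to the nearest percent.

2%

Reduce mod P: 237.7 − 8×29.53 = 1.46 d into the current lunation.
The Moon has covered 1.46/29.53 of its cycle, so θ ≈ 360° × 1.46/29.53 = 17.8°.
cos 17.8° = 0.952, so f = (1 − 0.952)/2 = 0.024, so 2%.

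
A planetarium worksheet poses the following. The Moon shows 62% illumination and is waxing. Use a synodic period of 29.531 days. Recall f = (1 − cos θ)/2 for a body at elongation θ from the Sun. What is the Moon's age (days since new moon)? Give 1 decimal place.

From f = (1 − cos θ)/2: cos θ = 1 − 2×0.62 = -0.240; arccos → 103.9°.
The Moon is waxing (0°–180°), so θ = 103.9° directly.
Age = 29.531 × 103.9°/360° ≈ 8.52 days.

8.5 days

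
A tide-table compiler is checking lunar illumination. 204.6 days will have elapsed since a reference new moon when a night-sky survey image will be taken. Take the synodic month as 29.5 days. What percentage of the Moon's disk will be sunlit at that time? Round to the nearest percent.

4%

204.6/29.5 = 6.936 lunations, so 6 complete cycles and 27.60 d into the next.
The Moon has covered 27.60/29.5 of its cycle, so θ ≈ 360° × 27.60/29.5 = 336.8°.
With cos θ = 0.919, the lit fraction is (1 − 0.919)/2 ≈ 0.040, so 4%.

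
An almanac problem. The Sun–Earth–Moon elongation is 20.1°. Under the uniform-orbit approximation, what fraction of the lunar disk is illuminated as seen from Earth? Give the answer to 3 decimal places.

cos 20.1° = 0.939, so f = (1 − 0.939)/2 = 0.030.

0.030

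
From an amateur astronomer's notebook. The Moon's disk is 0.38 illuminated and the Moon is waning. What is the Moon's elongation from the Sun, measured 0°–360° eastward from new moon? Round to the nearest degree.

284°

cos θ = 1 − 2f = 0.240, giving a principal value of 76.1°.
Waning ⇒ past full, so θ = 360° − 76.1° = 283.9°.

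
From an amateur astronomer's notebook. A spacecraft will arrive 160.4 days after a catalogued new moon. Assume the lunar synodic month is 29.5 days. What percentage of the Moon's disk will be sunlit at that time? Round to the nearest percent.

96%

160.4/29.5 = 5.437 lunations, so 5 complete cycles and 12.90 d into the next.
The Moon has covered 12.90/29.5 of its cycle, so θ ≈ 360° × 12.90/29.5 = 157.4°.
cos 157.4° = (-0.923), so f = (1 − (-0.923))/2 = 0.962, so 96%.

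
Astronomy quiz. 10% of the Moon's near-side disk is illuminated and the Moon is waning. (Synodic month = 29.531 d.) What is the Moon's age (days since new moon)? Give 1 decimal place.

26.5 days

Invert f = (1 − cos θ)/2 to get cos θ = 1 − 2(0.10) = 0.800, hence θ₀ = arccos 0.800 = 36.9°.
Waning ⇒ past full, so θ = 360° − 36.9° = 323.1°.
That fraction of the synodic month is 323.1/360 × 29.531 d ≈ 26.51 d.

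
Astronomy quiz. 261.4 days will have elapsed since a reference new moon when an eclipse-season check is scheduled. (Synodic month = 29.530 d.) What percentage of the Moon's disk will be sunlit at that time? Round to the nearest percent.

20%

261.4 d spans 8 complete synodic months (8 × 29.530 = 236.24 d) plus 25.16 d.
Elongation θ = 360° × 25.16/29.530 ≈ 306.7°.
cos 306.7° = 0.598, so f = (1 − 0.598)/2 = 0.201, so 20%.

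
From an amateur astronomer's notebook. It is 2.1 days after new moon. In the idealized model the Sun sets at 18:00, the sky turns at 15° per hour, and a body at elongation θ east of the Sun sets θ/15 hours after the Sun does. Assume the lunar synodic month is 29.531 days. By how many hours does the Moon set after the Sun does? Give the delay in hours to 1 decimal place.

1.7 h

The Moon has covered 2.1/29.531 of its cycle, so θ ≈ 360° × 2.1/29.531 = 25.6°.
Delay after the Sun = 25.6° / (15°/h) ≈ 1.71 h.
So the Moon sets 1.71 h after the Sun.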